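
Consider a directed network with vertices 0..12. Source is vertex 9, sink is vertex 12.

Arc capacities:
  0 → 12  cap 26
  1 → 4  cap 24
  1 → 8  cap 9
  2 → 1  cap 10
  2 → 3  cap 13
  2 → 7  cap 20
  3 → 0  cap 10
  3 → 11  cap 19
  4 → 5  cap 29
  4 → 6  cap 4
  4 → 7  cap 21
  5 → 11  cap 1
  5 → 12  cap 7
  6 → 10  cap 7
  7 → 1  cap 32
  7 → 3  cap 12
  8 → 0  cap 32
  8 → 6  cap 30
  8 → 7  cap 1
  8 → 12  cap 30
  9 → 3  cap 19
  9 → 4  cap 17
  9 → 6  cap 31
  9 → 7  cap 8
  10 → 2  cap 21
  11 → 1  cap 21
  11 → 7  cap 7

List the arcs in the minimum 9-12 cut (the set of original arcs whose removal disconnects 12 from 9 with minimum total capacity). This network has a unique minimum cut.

Min-cut arcs: {(1,8), (3,0), (5,12)} (total capacity 26)

augment #1: 9→3→0→12 push 10
augment #2: 9→4→5→12 push 7
augment #3: 9→7→1→8→12 push 8
augment #4: 9→3→11→1→8→12 push 1
max flow = 26; residual-reachable set from 9 gives S-side
cut edges (S→T): {(1,8), (3,0), (5,12)} total cap 26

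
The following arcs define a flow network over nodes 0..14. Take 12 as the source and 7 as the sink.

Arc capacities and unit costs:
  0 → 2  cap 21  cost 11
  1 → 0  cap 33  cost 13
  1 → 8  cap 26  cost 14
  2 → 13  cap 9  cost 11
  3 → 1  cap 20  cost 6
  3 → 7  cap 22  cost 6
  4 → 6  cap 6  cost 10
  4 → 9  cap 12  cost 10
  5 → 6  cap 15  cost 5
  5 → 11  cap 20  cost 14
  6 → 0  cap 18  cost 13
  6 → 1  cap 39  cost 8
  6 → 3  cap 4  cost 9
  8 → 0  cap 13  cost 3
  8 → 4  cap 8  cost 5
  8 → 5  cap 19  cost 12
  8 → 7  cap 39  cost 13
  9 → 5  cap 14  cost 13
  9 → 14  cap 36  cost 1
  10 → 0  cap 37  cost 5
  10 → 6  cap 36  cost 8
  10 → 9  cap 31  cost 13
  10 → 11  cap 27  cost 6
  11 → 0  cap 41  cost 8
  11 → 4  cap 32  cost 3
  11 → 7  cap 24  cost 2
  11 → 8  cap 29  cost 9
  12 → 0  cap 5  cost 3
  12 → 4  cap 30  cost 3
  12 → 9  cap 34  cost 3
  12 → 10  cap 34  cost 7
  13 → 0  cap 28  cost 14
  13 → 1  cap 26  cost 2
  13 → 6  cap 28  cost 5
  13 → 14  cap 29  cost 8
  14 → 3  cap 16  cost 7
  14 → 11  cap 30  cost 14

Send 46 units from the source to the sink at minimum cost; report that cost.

shortest-cost path #1: 12→10→11→7 push 24 @ unit cost 15 (adds 360)
shortest-cost path #2: 12→9→14→3→7 push 16 @ unit cost 17 (adds 272)
shortest-cost path #3: 12→4→6→3→7 push 4 @ unit cost 28 (adds 112)
shortest-cost path #4: 12→10→11→8→7 push 2 @ unit cost 35 (adds 70)
total cost = 814

Minimum cost for 46 units: 814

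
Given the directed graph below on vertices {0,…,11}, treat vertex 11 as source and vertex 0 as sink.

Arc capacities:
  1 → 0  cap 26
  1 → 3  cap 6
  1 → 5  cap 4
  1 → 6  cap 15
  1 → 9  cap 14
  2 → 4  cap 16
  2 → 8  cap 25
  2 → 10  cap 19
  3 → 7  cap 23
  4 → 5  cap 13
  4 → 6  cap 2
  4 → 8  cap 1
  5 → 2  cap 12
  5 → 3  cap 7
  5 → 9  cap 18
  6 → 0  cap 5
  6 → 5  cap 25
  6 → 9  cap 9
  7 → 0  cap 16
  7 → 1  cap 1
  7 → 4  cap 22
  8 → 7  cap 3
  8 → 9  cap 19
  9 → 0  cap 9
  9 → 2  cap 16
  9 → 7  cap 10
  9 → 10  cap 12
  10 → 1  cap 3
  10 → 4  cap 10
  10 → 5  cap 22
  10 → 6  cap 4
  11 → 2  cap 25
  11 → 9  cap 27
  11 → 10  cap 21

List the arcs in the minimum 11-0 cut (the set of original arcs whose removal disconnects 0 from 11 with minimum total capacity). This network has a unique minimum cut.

Min-cut arcs: {(6,0), (7,0), (7,1), (9,0), (10,1)} (total capacity 34)

augment #1: 11→9→0 push 9
augment #2: 11→9→7→0 push 10
augment #3: 11→10→1→0 push 3
augment #4: 11→10→6→0 push 4
augment #5: 11→2→4→6→0 push 1
augment #6: 11→2→8→7→0 push 3
augment #7: 11→10→5→3→7→0 push 3
augment #8: 11→10→5→3→7→1→0 push 1
max flow = 34; residual-reachable set from 11 gives S-side
cut edges (S→T): {(6,0), (7,0), (7,1), (9,0), (10,1)} total cap 34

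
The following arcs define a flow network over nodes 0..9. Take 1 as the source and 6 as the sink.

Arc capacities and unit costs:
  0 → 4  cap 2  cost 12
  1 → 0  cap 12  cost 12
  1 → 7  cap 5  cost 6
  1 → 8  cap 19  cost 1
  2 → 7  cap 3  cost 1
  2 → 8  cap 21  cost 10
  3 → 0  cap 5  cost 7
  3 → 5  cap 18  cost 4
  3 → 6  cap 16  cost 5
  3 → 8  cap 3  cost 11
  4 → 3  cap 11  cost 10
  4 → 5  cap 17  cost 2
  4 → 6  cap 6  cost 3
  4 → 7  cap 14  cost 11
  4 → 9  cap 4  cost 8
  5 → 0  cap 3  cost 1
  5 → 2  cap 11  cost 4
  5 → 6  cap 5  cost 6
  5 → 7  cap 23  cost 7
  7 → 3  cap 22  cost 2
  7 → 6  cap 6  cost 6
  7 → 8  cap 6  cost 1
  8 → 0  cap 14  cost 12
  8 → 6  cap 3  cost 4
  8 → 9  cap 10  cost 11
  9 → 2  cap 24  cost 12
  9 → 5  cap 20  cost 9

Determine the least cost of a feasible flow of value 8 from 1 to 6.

Minimum cost for 8 units: 75

shortest-cost path #1: 1→8→6 push 3 @ unit cost 5 (adds 15)
shortest-cost path #2: 1→7→6 push 5 @ unit cost 12 (adds 60)
total cost = 75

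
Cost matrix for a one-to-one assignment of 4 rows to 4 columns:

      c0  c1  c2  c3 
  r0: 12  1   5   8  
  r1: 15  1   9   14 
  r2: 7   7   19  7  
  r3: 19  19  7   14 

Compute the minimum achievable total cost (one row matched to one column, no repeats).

Minimum assignment cost: 23

optimal assignment: row0→col3 (cost 8), row1→col1 (cost 1), row2→col0 (cost 7), row3→col2 (cost 7)
total = 8 + 1 + 7 + 7 = 23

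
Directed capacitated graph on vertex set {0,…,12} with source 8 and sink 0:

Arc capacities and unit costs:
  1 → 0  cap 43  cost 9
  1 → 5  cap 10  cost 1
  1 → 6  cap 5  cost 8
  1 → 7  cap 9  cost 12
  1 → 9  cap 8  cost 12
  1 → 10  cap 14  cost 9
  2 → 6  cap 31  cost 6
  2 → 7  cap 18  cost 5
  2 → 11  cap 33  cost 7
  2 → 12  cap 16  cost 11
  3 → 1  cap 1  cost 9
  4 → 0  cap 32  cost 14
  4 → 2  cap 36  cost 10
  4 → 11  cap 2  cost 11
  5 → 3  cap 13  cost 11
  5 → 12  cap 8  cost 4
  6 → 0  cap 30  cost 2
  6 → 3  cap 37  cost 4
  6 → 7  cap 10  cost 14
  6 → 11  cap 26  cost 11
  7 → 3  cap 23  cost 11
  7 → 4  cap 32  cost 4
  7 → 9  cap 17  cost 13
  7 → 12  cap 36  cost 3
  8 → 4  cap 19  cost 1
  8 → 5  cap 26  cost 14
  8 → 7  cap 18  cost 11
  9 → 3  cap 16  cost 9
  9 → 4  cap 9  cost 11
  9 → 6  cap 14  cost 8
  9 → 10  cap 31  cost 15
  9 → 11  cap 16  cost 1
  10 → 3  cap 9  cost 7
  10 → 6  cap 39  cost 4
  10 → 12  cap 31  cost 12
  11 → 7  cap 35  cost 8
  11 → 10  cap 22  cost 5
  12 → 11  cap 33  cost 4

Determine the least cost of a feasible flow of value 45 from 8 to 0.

Minimum cost for 45 units: 1071

shortest-cost path #1: 8→4→0 push 19 @ unit cost 15 (adds 285)
shortest-cost path #2: 8→7→4→0 push 13 @ unit cost 29 (adds 377)
shortest-cost path #3: 8→7→12→11→10→6→0 push 5 @ unit cost 29 (adds 145)
shortest-cost path #4: 8→5→12→11→10→6→0 push 8 @ unit cost 33 (adds 264)
total cost = 1071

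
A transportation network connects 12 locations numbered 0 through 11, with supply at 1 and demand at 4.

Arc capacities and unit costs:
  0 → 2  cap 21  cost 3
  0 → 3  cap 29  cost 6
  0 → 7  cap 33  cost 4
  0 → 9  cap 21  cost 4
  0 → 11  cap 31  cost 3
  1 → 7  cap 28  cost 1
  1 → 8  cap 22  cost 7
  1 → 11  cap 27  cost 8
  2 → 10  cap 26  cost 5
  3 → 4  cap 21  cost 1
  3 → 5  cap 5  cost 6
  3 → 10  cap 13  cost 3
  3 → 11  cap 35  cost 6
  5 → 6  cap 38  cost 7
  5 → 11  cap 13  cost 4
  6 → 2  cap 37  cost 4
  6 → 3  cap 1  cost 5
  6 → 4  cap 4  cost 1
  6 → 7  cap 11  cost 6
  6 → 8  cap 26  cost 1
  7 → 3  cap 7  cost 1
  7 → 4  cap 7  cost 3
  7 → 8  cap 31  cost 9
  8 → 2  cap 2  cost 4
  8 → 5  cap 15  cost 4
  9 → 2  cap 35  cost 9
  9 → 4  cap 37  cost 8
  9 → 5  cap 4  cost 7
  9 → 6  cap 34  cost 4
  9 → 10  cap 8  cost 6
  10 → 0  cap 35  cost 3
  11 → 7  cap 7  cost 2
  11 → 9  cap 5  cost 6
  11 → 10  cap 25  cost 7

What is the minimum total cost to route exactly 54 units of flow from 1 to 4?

shortest-cost path #1: 1→7→3→4 push 7 @ unit cost 3 (adds 21)
shortest-cost path #2: 1→7→4 push 7 @ unit cost 4 (adds 28)
shortest-cost path #3: 1→8→5→6→4 push 4 @ unit cost 19 (adds 76)
shortest-cost path #4: 1→11→9→4 push 5 @ unit cost 22 (adds 110)
shortest-cost path #5: 1→8→5→6→3→4 push 1 @ unit cost 24 (adds 24)
shortest-cost path #6: 1→11→10→0→3→4 push 13 @ unit cost 25 (adds 325)
shortest-cost path #7: 1→11→10→0→9→4 push 9 @ unit cost 30 (adds 270)
shortest-cost path #8: 1→8→2→10→0→9→4 push 2 @ unit cost 31 (adds 62)
shortest-cost path #9: 1→8→5→11→10→0→9→4 push 3 @ unit cost 37 (adds 111)
shortest-cost path #10: 1→8→5→6→2→10→0→9→4 push 3 @ unit cost 42 (adds 126)
total cost = 1153

Minimum cost for 54 units: 1153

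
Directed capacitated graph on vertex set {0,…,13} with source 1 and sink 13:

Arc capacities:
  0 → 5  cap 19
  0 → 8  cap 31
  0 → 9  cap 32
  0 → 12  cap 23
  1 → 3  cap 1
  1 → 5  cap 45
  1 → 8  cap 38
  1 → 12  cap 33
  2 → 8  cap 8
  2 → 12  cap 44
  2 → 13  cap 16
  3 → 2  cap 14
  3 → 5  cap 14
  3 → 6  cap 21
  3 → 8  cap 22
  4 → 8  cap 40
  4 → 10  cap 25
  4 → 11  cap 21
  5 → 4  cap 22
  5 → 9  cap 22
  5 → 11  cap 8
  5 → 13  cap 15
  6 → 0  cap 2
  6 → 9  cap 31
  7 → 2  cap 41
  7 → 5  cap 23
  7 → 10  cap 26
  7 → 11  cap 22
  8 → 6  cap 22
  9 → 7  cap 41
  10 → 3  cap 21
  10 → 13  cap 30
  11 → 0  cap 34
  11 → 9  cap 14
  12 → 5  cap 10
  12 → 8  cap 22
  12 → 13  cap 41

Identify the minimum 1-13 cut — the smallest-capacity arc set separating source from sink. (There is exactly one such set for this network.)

Min-cut arcs: {(1,3), (1,5), (1,12), (8,6)} (total capacity 101)

augment #1: 1→5→13 push 15
augment #2: 1→12→13 push 33
augment #3: 1→3→2→13 push 1
augment #4: 1→5→4→10→13 push 22
augment #5: 1→5→9→7→2→13 push 8
augment #6: 1→8→6→0→12→13 push 2
augment #7: 1→8→6→9→7→2→13 push 7
augment #8: 1→8→6→9→7→10→13 push 8
augment #9: 1→8→6→9→7→2→12→13 push 5
max flow = 101; residual-reachable set from 1 gives S-side
cut edges (S→T): {(1,3), (1,5), (1,12), (8,6)} total cap 101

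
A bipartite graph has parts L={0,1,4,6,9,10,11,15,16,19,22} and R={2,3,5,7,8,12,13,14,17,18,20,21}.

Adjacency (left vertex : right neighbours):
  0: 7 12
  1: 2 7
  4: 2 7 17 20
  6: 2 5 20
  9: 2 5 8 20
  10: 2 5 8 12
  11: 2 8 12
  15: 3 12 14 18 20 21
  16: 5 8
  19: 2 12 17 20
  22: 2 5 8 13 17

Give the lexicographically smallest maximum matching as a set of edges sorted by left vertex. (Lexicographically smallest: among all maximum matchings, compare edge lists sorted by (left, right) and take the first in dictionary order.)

|M| = 9 (so the lex-smallest maximum matching has 9 edges)
process left vertices in ascending order; for each, take the smallest-labelled available neighbour that still permits 9 edges overall, or leave it unmatched if none does
lex-smallest matching: {0-7, 1-2, 4-17, 6-5, 9-8, 10-12, 15-3, 19-20, 22-13}

Lex-smallest maximum matching: {(0,7), (1,2), (4,17), (6,5), (9,8), (10,12), (15,3), (19,20), (22,13)}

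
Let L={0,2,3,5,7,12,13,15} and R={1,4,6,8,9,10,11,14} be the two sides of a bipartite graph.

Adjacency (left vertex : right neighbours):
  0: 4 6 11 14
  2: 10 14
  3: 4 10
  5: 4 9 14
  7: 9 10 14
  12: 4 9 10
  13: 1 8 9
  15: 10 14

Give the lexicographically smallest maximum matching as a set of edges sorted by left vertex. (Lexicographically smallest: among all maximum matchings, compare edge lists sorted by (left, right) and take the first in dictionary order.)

|M| = 6 (so the lex-smallest maximum matching has 6 edges)
process left vertices in ascending order; for each, take the smallest-labelled available neighbour that still permits 6 edges overall, or leave it unmatched if none does
lex-smallest matching: {0-6, 2-10, 3-4, 5-9, 7-14, 13-1}

Lex-smallest maximum matching: {(0,6), (2,10), (3,4), (5,9), (7,14), (13,1)}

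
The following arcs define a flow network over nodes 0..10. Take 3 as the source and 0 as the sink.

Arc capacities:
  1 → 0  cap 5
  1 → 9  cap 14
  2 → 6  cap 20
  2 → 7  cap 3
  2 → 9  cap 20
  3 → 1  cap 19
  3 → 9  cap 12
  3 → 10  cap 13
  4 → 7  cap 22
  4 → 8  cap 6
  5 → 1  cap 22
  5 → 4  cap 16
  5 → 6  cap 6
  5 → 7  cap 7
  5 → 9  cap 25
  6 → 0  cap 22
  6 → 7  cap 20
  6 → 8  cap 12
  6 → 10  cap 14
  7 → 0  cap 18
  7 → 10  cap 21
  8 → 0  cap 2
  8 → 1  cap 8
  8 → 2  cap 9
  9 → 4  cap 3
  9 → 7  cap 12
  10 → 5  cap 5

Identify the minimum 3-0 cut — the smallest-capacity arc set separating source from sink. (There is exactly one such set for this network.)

Min-cut arcs: {(1,0), (9,4), (9,7), (10,5)} (total capacity 25)

augment #1: 3→1→0 push 5
augment #2: 3→9→7→0 push 12
augment #3: 3→10→5→6→0 push 5
augment #4: 3→1→9→4→7→0 push 3
max flow = 25; residual-reachable set from 3 gives S-side
cut edges (S→T): {(1,0), (9,4), (9,7), (10,5)} total cap 25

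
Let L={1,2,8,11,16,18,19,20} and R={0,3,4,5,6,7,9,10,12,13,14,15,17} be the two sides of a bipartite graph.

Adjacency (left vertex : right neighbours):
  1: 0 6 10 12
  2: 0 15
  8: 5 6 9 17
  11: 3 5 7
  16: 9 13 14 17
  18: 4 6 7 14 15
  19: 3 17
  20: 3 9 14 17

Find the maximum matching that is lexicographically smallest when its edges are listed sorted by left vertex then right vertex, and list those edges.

Lex-smallest maximum matching: {(1,0), (2,15), (8,5), (11,3), (16,9), (18,4), (19,17), (20,14)}

|M| = 8 (so the lex-smallest maximum matching has 8 edges)
process left vertices in ascending order; for each, take the smallest-labelled available neighbour that still permits 8 edges overall, or leave it unmatched if none does
lex-smallest matching: {1-0, 2-15, 8-5, 11-3, 16-9, 18-4, 19-17, 20-14}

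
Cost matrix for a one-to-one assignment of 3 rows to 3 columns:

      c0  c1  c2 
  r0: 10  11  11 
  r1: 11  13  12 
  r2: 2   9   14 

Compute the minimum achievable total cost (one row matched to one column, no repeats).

Minimum assignment cost: 25

optimal assignment: row0→col1 (cost 11), row1→col2 (cost 12), row2→col0 (cost 2)
total = 11 + 12 + 2 = 25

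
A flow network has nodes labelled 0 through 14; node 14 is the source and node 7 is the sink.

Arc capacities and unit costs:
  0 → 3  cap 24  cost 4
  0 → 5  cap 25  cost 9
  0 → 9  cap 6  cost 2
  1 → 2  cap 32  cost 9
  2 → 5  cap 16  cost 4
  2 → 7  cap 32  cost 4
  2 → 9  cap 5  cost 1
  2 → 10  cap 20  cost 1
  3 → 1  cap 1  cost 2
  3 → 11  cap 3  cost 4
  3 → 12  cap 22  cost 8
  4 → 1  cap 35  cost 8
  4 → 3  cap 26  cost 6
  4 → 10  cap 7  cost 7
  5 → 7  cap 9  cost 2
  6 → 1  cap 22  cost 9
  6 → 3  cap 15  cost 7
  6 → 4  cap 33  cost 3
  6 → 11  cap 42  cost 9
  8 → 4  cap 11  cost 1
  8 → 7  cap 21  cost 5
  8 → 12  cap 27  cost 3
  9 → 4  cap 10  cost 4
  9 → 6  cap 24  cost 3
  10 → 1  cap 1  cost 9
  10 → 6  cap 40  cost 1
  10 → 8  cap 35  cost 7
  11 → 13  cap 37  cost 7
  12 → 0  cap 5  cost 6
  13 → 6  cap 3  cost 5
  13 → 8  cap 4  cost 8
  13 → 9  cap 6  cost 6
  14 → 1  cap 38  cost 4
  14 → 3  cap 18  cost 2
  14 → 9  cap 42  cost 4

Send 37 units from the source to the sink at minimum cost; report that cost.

Minimum cost for 37 units: 676

shortest-cost path #1: 14→1→2→7 push 32 @ unit cost 17 (adds 544)
shortest-cost path #2: 14→3→11→13→8→7 push 3 @ unit cost 26 (adds 78)
shortest-cost path #3: 14→3→12→0→5→7 push 2 @ unit cost 27 (adds 54)
total cost = 676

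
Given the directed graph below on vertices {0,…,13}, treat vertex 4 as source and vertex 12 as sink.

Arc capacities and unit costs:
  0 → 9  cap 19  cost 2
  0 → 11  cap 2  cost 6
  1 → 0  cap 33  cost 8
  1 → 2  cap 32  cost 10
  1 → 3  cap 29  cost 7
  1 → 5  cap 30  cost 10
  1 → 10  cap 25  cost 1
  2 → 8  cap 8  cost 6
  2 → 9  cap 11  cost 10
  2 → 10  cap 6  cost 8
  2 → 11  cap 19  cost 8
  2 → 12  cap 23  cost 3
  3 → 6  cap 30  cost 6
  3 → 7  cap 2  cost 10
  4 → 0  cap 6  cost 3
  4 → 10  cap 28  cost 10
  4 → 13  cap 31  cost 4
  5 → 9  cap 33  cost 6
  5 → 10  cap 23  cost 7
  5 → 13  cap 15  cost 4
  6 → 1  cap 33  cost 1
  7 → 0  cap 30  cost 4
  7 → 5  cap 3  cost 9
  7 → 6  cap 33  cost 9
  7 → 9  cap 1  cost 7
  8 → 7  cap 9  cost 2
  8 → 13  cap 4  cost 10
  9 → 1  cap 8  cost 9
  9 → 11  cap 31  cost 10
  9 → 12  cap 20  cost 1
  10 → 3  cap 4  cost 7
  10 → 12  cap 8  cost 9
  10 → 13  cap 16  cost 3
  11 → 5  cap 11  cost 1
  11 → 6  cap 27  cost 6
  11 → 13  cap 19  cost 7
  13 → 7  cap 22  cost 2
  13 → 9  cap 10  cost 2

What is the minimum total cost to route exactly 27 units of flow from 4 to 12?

Minimum cost for 27 units: 291

shortest-cost path #1: 4→0→9→12 push 6 @ unit cost 6 (adds 36)
shortest-cost path #2: 4→13→9→12 push 10 @ unit cost 7 (adds 70)
shortest-cost path #3: 4→13→7→0→9→12 push 4 @ unit cost 13 (adds 52)
shortest-cost path #4: 4→10→12 push 7 @ unit cost 19 (adds 133)
total cost = 291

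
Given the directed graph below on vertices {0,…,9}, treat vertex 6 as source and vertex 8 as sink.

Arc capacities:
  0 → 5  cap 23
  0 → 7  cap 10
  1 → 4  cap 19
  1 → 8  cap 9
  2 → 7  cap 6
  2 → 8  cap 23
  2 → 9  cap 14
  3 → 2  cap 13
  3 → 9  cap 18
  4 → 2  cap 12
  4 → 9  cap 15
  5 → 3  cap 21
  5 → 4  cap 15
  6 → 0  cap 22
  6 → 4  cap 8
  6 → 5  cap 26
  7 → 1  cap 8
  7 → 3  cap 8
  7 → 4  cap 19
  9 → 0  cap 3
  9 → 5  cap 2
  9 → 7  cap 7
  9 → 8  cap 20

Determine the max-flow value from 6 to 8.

augment #1: 6→4→2→8 bottleneck 8, total now 8
augment #2: 6→0→7→1→8 bottleneck 8, total now 16
augment #3: 6→5→3→2→8 bottleneck 13, total now 29
augment #4: 6→5→3→9→8 bottleneck 8, total now 37
augment #5: 6→5→4→2→8 bottleneck 2, total now 39
augment #6: 6→5→4→9→8 bottleneck 3, total now 42
augment #7: 6→0→5→4→9→8 bottleneck 9, total now 51

Maximum flow value: 51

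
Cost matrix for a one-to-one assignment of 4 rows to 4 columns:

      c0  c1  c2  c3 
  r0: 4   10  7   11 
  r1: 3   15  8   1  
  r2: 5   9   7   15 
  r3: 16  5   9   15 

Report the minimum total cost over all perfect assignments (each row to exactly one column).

optimal assignment: row0→col0 (cost 4), row1→col3 (cost 1), row2→col2 (cost 7), row3→col1 (cost 5)
total = 4 + 1 + 7 + 5 = 17

Minimum assignment cost: 17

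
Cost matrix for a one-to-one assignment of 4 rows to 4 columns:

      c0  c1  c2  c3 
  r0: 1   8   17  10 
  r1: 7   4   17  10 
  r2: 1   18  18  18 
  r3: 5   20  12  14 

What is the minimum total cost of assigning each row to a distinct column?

Minimum assignment cost: 27

optimal assignment: row0→col3 (cost 10), row1→col1 (cost 4), row2→col0 (cost 1), row3→col2 (cost 12)
total = 10 + 4 + 1 + 12 = 27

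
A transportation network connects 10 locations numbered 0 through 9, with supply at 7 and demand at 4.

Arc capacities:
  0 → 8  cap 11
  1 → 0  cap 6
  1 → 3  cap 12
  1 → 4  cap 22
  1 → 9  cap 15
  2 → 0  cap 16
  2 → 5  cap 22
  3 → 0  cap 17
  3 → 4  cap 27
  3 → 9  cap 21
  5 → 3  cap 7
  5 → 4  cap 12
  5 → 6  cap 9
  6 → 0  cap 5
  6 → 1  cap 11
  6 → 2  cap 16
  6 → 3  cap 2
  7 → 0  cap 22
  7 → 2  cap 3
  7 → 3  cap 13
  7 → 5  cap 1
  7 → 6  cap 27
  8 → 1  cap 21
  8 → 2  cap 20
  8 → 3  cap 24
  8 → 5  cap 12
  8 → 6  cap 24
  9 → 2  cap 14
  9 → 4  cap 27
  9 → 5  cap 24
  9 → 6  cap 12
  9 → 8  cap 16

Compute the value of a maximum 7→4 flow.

Maximum flow value: 55

augment #1: 7→3→4 bottleneck 13, total now 13
augment #2: 7→5→4 bottleneck 1, total now 14
augment #3: 7→2→5→4 bottleneck 3, total now 17
augment #4: 7→6→1→4 bottleneck 11, total now 28
augment #5: 7→6→3→4 bottleneck 2, total now 30
augment #6: 7→0→8→1→4 bottleneck 11, total now 41
augment #7: 7→6→2→5→4 bottleneck 8, total now 49
augment #8: 7→6→2→5→3→4 bottleneck 6, total now 55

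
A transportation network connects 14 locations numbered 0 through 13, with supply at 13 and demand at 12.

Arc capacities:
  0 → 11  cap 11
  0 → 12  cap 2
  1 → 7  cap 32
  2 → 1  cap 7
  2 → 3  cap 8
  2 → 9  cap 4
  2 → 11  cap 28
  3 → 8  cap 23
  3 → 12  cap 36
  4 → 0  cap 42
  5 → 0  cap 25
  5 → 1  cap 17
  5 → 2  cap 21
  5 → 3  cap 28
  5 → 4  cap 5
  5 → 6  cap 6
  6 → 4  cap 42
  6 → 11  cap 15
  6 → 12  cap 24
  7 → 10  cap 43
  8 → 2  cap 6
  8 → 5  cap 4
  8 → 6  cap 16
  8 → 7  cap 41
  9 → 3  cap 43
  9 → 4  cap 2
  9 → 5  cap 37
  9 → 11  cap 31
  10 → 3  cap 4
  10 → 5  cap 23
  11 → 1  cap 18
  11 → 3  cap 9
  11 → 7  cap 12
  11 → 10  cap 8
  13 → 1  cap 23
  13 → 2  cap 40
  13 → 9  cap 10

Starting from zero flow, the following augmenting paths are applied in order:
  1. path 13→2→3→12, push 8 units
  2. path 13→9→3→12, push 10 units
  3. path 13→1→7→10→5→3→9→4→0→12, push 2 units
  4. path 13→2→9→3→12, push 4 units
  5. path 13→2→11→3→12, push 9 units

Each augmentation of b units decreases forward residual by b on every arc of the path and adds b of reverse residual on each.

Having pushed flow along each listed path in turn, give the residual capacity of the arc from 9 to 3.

Residual capacity of (9,3): 31

after path 1 (13→2→3→12, push 8): res(9,3)=43
after path 2 (13→9→3→12, push 10): res(9,3)=33
after path 3 (13→1→7→10→5→3→9→4→0→12, push 2): res(9,3)=35
after path 4 (13→2→9→3→12, push 4): res(9,3)=31
after path 5 (13→2→11→3→12, push 9): res(9,3)=31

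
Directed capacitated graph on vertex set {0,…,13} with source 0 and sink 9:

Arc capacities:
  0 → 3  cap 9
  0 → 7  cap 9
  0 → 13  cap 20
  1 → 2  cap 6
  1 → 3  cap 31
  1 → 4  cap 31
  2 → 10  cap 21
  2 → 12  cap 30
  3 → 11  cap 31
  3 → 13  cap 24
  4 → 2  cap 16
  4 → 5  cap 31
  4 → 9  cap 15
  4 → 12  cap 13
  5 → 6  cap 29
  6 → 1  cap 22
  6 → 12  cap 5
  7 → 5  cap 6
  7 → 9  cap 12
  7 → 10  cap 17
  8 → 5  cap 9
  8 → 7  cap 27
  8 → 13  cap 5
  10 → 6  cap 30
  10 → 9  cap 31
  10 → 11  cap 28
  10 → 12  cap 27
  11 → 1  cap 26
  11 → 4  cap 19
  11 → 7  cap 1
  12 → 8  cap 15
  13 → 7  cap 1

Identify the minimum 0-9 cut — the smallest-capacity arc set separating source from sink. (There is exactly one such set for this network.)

Min-cut arcs: {(0,3), (0,7), (13,7)} (total capacity 19)

augment #1: 0→7→9 push 9
augment #2: 0→13→7→9 push 1
augment #3: 0→3→11→4→9 push 9
max flow = 19; residual-reachable set from 0 gives S-side
cut edges (S→T): {(0,3), (0,7), (13,7)} total cap 19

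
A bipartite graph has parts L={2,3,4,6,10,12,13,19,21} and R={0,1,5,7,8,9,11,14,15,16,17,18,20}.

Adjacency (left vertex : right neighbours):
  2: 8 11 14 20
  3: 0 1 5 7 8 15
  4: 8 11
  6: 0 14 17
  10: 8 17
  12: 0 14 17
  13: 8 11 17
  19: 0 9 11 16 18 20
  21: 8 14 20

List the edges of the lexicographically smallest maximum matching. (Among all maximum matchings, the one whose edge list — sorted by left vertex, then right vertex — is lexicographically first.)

|M| = 8 (so the lex-smallest maximum matching has 8 edges)
process left vertices in ascending order; for each, take the smallest-labelled available neighbour that still permits 8 edges overall, or leave it unmatched if none does
lex-smallest matching: {2-8, 3-1, 4-11, 6-0, 10-17, 12-14, 19-9, 21-20}

Lex-smallest maximum matching: {(2,8), (3,1), (4,11), (6,0), (10,17), (12,14), (19,9), (21,20)}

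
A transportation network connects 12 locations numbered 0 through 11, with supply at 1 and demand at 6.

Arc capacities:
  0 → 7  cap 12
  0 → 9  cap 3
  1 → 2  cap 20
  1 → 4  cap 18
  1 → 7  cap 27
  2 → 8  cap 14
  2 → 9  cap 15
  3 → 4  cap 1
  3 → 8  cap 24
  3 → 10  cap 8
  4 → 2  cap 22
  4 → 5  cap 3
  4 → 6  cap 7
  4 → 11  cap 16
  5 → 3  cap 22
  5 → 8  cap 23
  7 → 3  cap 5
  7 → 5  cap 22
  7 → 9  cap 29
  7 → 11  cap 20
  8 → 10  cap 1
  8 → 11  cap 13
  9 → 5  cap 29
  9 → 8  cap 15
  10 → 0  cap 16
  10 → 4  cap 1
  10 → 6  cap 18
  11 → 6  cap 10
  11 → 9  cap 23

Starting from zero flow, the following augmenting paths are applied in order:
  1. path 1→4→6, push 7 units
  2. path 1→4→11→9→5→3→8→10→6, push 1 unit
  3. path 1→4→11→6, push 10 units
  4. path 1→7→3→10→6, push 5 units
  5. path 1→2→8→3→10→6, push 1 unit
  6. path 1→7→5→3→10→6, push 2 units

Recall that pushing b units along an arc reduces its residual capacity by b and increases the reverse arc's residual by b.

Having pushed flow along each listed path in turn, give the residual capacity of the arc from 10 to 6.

after path 1 (1→4→6, push 7): res(10,6)=18
after path 2 (1→4→11→9→5→3→8→10→6, push 1): res(10,6)=17
after path 3 (1→4→11→6, push 10): res(10,6)=17
after path 4 (1→7→3→10→6, push 5): res(10,6)=12
after path 5 (1→2→8→3→10→6, push 1): res(10,6)=11
after path 6 (1→7→5→3→10→6, push 2): res(10,6)=9

Residual capacity of (10,6): 9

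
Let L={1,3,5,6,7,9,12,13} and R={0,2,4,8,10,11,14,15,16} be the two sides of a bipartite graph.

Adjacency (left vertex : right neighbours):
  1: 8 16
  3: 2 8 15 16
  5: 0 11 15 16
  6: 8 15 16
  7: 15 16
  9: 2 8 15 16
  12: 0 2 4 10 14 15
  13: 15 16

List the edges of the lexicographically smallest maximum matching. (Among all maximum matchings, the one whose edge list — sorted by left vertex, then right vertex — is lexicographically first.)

|M| = 6 (so the lex-smallest maximum matching has 6 edges)
process left vertices in ascending order; for each, take the smallest-labelled available neighbour that still permits 6 edges overall, or leave it unmatched if none does
lex-smallest matching: {1-8, 3-2, 5-0, 6-15, 7-16, 12-4}

Lex-smallest maximum matching: {(1,8), (3,2), (5,0), (6,15), (7,16), (12,4)}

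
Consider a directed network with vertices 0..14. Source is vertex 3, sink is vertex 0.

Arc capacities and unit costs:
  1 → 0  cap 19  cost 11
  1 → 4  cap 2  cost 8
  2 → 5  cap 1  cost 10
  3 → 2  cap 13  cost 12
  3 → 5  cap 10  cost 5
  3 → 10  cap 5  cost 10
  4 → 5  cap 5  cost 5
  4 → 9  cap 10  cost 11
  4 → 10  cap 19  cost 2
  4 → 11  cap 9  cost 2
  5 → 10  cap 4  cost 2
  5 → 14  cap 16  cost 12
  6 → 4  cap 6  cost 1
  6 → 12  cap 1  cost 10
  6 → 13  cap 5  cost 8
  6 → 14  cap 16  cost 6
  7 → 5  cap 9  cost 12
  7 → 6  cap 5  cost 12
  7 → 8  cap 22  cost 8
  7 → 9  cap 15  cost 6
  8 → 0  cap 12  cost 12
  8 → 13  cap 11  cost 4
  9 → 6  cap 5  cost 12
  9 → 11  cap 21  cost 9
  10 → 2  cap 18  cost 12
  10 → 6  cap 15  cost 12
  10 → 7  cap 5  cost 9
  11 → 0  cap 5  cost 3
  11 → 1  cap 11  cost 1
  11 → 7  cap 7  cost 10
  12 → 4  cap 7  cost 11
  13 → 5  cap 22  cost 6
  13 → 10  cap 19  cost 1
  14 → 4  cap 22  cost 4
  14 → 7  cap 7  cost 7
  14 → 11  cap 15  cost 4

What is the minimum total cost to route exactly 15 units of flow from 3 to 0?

shortest-cost path #1: 3→5→14→11→0 push 5 @ unit cost 24 (adds 120)
shortest-cost path #2: 3→5→14→11→1→0 push 5 @ unit cost 33 (adds 165)
shortest-cost path #3: 3→10→6→4→11→1→0 push 5 @ unit cost 37 (adds 185)
total cost = 470

Minimum cost for 15 units: 470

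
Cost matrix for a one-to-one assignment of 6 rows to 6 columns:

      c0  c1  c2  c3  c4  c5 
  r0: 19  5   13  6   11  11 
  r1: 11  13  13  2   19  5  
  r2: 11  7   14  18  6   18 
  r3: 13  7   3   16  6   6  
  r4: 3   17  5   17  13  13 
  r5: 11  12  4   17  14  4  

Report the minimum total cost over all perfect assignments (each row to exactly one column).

Minimum assignment cost: 23

optimal assignment: row0→col1 (cost 5), row1→col3 (cost 2), row2→col4 (cost 6), row3→col2 (cost 3), row4→col0 (cost 3), row5→col5 (cost 4)
total = 5 + 2 + 6 + 3 + 3 + 4 = 23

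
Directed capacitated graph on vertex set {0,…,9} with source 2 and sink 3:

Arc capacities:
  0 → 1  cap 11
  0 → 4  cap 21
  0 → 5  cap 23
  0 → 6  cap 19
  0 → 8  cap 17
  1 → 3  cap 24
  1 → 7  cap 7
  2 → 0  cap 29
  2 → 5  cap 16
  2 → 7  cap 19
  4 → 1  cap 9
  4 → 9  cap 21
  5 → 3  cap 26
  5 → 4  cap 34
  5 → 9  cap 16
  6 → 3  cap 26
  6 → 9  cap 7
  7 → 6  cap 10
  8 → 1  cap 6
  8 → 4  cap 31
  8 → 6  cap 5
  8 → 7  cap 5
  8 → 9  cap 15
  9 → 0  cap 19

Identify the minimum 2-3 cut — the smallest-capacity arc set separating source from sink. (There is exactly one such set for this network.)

Min-cut arcs: {(2,0), (2,5), (7,6)} (total capacity 55)

augment #1: 2→5→3 push 16
augment #2: 2→0→1→3 push 11
augment #3: 2→0→5→3 push 10
augment #4: 2→0→6→3 push 8
augment #5: 2→7→6→3 push 10
max flow = 55; residual-reachable set from 2 gives S-side
cut edges (S→T): {(2,0), (2,5), (7,6)} total cap 55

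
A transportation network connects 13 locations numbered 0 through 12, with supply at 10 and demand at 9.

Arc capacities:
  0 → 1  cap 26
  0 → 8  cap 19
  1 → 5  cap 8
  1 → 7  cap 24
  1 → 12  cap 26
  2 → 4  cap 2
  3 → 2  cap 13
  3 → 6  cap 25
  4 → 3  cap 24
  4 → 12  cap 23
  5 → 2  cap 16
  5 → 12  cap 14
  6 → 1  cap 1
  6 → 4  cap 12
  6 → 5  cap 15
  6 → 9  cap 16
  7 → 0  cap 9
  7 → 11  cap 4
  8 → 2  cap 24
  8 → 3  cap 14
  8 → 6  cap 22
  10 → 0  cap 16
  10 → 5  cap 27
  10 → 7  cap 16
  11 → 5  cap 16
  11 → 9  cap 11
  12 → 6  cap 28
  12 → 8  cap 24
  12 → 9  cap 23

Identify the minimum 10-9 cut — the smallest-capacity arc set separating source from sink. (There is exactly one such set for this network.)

Min-cut arcs: {(6,9), (7,11), (12,9)} (total capacity 43)

augment #1: 10→5→12→9 push 14
augment #2: 10→7→11→9 push 4
augment #3: 10→0→1→12→9 push 9
augment #4: 10→0→8→6→9 push 7
augment #5: 10→7→0→8→6→9 push 9
max flow = 43; residual-reachable set from 10 gives S-side
cut edges (S→T): {(6,9), (7,11), (12,9)} total cap 43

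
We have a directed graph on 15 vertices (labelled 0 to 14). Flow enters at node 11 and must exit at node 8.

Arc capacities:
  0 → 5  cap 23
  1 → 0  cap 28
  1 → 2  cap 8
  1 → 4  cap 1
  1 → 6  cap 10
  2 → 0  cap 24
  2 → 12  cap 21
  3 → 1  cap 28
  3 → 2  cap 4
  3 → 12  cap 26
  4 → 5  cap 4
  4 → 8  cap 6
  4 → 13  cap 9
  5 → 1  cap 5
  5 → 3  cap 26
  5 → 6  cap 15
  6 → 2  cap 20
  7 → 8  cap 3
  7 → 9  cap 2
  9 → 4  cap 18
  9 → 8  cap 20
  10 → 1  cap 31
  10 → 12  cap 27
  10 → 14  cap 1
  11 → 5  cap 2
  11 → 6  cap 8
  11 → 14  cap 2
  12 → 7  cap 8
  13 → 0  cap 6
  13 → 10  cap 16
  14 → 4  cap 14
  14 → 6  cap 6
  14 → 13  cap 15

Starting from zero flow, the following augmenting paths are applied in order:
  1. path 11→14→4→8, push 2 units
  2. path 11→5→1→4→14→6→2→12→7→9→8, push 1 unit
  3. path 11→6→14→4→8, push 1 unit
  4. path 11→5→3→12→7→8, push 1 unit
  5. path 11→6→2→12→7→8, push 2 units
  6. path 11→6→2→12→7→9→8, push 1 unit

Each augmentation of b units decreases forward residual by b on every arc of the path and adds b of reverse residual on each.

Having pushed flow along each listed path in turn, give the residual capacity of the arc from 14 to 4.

after path 1 (11→14→4→8, push 2): res(14,4)=12
after path 2 (11→5→1→4→14→6→2→12→7→9→8, push 1): res(14,4)=13
after path 3 (11→6→14→4→8, push 1): res(14,4)=12
after path 4 (11→5→3→12→7→8, push 1): res(14,4)=12
after path 5 (11→6→2→12→7→8, push 2): res(14,4)=12
after path 6 (11→6→2→12→7→9→8, push 1): res(14,4)=12

Residual capacity of (14,4): 12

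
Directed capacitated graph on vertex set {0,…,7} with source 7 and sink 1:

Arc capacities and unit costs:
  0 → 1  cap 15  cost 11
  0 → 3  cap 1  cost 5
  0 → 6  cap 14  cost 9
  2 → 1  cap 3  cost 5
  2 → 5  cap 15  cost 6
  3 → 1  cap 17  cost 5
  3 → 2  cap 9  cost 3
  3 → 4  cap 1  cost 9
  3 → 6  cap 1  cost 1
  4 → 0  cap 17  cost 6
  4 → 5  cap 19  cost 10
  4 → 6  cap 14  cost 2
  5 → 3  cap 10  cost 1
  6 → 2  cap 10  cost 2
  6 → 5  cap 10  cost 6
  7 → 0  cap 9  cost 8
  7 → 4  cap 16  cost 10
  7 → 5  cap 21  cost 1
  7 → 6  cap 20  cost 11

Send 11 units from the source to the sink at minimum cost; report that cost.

shortest-cost path #1: 7→5→3→1 push 10 @ unit cost 7 (adds 70)
shortest-cost path #2: 7→0→3→1 push 1 @ unit cost 18 (adds 18)
total cost = 88

Minimum cost for 11 units: 88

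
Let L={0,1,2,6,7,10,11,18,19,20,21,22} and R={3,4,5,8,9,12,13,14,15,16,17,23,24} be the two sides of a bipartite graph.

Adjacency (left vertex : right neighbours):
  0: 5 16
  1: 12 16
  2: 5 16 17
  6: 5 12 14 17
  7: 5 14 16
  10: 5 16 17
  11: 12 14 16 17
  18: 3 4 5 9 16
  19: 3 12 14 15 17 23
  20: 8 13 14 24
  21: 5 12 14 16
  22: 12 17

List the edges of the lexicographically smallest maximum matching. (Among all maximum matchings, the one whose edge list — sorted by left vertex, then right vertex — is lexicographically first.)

Lex-smallest maximum matching: {(0,5), (1,12), (2,16), (6,14), (10,17), (18,3), (19,15), (20,8)}

|M| = 8 (so the lex-smallest maximum matching has 8 edges)
process left vertices in ascending order; for each, take the smallest-labelled available neighbour that still permits 8 edges overall, or leave it unmatched if none does
lex-smallest matching: {0-5, 1-12, 2-16, 6-14, 10-17, 18-3, 19-15, 20-8}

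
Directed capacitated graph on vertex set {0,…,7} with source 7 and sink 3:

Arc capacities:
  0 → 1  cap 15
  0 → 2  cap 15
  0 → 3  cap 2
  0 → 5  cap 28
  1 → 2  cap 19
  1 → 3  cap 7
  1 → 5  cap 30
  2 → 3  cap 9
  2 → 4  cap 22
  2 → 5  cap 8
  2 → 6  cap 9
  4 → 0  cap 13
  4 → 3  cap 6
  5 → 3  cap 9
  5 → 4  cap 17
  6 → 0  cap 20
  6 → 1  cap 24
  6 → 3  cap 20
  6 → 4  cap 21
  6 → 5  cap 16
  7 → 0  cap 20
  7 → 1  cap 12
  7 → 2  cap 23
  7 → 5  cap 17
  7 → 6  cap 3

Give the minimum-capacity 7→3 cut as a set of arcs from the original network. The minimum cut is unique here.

augment #1: 7→0→3 push 2
augment #2: 7→1→3 push 7
augment #3: 7→2→3 push 9
augment #4: 7→5→3 push 9
augment #5: 7→6→3 push 3
augment #6: 7→2→4→3 push 6
augment #7: 7→2→6→3 push 8
augment #8: 7→0→2→6→3 push 1
max flow = 45; residual-reachable set from 7 gives S-side
cut edges (S→T): {(0,3), (1,3), (2,3), (2,6), (4,3), (5,3), (7,6)} total cap 45

Min-cut arcs: {(0,3), (1,3), (2,3), (2,6), (4,3), (5,3), (7,6)} (total capacity 45)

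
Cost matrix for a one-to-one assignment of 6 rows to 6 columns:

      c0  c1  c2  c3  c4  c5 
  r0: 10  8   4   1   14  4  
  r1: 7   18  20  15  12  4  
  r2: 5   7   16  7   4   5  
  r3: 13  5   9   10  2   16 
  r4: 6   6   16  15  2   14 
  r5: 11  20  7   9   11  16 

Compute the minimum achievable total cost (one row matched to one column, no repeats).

optimal assignment: row0→col3 (cost 1), row1→col5 (cost 4), row2→col0 (cost 5), row3→col1 (cost 5), row4→col4 (cost 2), row5→col2 (cost 7)
total = 1 + 4 + 5 + 5 + 2 + 7 = 24

Minimum assignment cost: 24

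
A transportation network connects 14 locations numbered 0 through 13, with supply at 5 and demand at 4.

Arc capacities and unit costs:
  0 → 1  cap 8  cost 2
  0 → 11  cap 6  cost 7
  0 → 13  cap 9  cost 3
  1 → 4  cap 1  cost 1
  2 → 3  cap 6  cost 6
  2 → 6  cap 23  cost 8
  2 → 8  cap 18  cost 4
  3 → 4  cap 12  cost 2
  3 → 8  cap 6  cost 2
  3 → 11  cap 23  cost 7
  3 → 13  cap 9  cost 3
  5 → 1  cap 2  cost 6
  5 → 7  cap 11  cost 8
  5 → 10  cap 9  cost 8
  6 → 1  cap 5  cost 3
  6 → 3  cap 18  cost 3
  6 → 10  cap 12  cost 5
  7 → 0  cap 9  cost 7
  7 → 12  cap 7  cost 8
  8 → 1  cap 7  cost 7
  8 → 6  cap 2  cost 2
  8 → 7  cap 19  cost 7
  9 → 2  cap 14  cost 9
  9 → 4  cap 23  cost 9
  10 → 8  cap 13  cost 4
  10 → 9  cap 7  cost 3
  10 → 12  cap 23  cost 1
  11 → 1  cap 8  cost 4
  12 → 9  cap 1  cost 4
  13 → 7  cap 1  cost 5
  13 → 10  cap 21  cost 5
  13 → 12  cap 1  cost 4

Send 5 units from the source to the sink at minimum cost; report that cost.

shortest-cost path #1: 5→1→4 push 1 @ unit cost 7 (adds 7)
shortest-cost path #2: 5→10→8→6→3→4 push 2 @ unit cost 19 (adds 38)
shortest-cost path #3: 5→10→9→4 push 2 @ unit cost 20 (adds 40)
total cost = 85

Minimum cost for 5 units: 85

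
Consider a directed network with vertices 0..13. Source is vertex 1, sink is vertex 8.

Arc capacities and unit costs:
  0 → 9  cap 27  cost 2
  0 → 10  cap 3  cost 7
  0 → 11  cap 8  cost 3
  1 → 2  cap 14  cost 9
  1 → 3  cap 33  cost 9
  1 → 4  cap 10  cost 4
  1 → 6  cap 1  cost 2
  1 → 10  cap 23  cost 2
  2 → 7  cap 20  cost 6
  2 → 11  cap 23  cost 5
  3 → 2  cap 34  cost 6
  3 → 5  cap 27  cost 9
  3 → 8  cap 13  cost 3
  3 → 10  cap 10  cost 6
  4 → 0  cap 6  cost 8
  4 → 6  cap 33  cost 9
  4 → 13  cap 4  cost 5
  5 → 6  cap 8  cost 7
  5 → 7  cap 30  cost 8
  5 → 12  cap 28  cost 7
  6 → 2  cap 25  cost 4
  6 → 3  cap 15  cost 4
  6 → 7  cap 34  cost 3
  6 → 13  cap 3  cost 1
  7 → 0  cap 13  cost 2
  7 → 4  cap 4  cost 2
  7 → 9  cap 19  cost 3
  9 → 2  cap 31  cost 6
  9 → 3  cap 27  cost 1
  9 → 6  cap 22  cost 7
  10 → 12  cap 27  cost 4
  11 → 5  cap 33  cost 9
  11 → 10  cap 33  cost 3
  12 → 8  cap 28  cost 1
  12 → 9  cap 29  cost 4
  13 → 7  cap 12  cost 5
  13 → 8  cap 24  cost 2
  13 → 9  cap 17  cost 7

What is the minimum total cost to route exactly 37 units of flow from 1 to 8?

Minimum cost for 37 units: 318

shortest-cost path #1: 1→6→13→8 push 1 @ unit cost 5 (adds 5)
shortest-cost path #2: 1→10→12→8 push 23 @ unit cost 7 (adds 161)
shortest-cost path #3: 1→4→13→8 push 4 @ unit cost 11 (adds 44)
shortest-cost path #4: 1→3→8 push 9 @ unit cost 12 (adds 108)
total cost = 318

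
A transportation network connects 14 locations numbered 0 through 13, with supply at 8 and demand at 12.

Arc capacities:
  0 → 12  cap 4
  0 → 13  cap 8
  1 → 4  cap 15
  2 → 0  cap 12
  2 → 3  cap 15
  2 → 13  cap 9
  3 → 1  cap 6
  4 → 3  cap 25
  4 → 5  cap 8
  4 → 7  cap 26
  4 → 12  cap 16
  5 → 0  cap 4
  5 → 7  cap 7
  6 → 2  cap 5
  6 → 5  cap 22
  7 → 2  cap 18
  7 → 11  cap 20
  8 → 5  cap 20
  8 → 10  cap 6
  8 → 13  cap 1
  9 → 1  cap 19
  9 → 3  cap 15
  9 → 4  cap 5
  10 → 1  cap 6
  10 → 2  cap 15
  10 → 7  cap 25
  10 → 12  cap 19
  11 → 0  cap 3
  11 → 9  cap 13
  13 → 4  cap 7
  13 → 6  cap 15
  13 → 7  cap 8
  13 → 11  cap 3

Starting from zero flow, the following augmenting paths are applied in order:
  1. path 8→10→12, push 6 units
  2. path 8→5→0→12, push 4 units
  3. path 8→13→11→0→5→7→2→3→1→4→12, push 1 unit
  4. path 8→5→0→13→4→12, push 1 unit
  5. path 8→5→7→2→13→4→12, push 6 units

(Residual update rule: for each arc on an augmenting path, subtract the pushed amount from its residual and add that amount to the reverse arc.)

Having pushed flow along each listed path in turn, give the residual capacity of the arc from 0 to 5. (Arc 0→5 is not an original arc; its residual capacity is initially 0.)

after path 1 (8→10→12, push 6): res(0,5)=0
after path 2 (8→5→0→12, push 4): res(0,5)=4
after path 3 (8→13→11→0→5→7→2→3→1→4→12, push 1): res(0,5)=3
after path 4 (8→5→0→13→4→12, push 1): res(0,5)=4
after path 5 (8→5→7→2→13→4→12, push 6): res(0,5)=4

Residual capacity of (0,5): 4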